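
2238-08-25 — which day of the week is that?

January 1, 2238 is a Monday.
Jan 1, 2238 → Feb 1, 2238: 31 days (January has 31).
Feb 1, 2238 → Mar 1, 2238: 28 days (February has 28).
Mar 1, 2238 → Apr 1, 2238: 31 days (March has 31).
Apr 1, 2238 → May 1, 2238: 30 days (April has 30).
May 1, 2238 → Jun 1, 2238: 31 days (May has 31).
Jun 1, 2238 → Jul 1, 2238: 30 days (June has 30).
Jul 1, 2238 → Aug 1, 2238: 31 days (July has 31).
Aug 1, 2238 → Aug 25, 2238: 24 days.
Total: 236 days.
236 mod 7 = 5, so Monday + 5 = Saturday.

Saturday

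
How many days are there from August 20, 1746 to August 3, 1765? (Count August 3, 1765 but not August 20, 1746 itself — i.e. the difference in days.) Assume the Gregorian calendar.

6923

Aug 20, 1746 → Aug 20, 1747: 365 days.
Aug 20, 1747 → Aug 20, 1748: 366 days (Feb 29, 1748 is in that span).
Aug 20, 1748 → Aug 20, 1749: 365 days.
Aug 20, 1749 → Aug 20, 1750: 365 days.
Aug 20, 1750 → Aug 20, 1751: 365 days.
Aug 20, 1751 → Aug 20, 1752: 366 days (Feb 29, 1752 is in that span).
Aug 20, 1752 → Aug 20, 1753: 365 days.
Aug 20, 1753 → Aug 20, 1754: 365 days.
Aug 20, 1754 → Aug 20, 1755: 365 days.
Aug 20, 1755 → Aug 20, 1756: 366 days (Feb 29, 1756 is in that span).
Aug 20, 1756 → Aug 20, 1757: 365 days.
Aug 20, 1757 → Aug 20, 1758: 365 days.
Aug 20, 1758 → Aug 20, 1759: 365 days.
Aug 20, 1759 → Aug 20, 1760: 366 days (Feb 29, 1760 is in that span).
Aug 20, 1760 → Aug 20, 1761: 365 days.
Aug 20, 1761 → Aug 20, 1762: 365 days.
Aug 20, 1762 → Aug 20, 1763: 365 days.
Aug 20, 1763 → Aug 20, 1764: 366 days (Feb 29, 1764 is in that span).
Aug 20, 1764 → Sep 20, 1764: 31 days (August has 31).
Sep 20, 1764 → Oct 20, 1764: 30 days (September has 30).
Oct 20, 1764 → Nov 20, 1764: 31 days (October has 31).
Nov 20, 1764 → Dec 20, 1764: 30 days (November has 30).
Dec 20, 1764 → Jan 20, 1765: 31 days (December has 31).
Jan 20, 1765 → Feb 20, 1765: 31 days (January has 31).
Feb 20, 1765 → Mar 20, 1765: 28 days (February has 28).
Mar 20, 1765 → Apr 20, 1765: 31 days (March has 31).
Apr 20, 1765 → May 20, 1765: 30 days (April has 30).
May 20, 1765 → Jun 20, 1765: 31 days (May has 31).
Jun 20, 1765 → Jul 20, 1765: 30 days (June has 30).
Jul 20, 1765 → Aug 3, 1765: 14 days.
Total: 6923 days.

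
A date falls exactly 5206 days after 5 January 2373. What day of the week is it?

Jan 5, 2373 is a Friday.
5206 mod 7 = 5, so 5206 days after a Friday is Friday + 5 = Wednesday.

Wednesday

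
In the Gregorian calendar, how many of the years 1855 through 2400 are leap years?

Multiples of 4 in [1855,2400]: 137.
Of those, multiples of 100: 6 (not leap unless ÷400).
Multiples of 400: 2.
Leap years = 137 − 6 + 2 = 133.

133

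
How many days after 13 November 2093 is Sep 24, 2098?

Nov 13, 2093 → Nov 13, 2094: 365 days.
Nov 13, 2094 → Nov 13, 2095: 365 days.
Nov 13, 2095 → Nov 13, 2096: 366 days (Feb 29, 2096 is in that span).
Nov 13, 2096 → Nov 13, 2097: 365 days.
Nov 13, 2097 → Dec 13, 2097: 30 days (November has 30).
Dec 13, 2097 → Jan 13, 2098: 31 days (December has 31).
Jan 13, 2098 → Feb 13, 2098: 31 days (January has 31).
Feb 13, 2098 → Mar 13, 2098: 28 days (February has 28).
Mar 13, 2098 → Apr 13, 2098: 31 days (March has 31).
Apr 13, 2098 → May 13, 2098: 30 days (April has 30).
May 13, 2098 → Jun 13, 2098: 31 days (May has 31).
Jun 13, 2098 → Jul 13, 2098: 30 days (June has 30).
Jul 13, 2098 → Aug 13, 2098: 31 days (July has 31).
Aug 13, 2098 → Sep 13, 2098: 31 days (August has 31).
Sep 13, 2098 → Sep 24, 2098: 11 days.
Total: 1776 days.

1776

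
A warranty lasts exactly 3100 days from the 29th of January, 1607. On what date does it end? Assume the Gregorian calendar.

+365 (one year) → Jan 29, 1608 (2735 left).
+366 (one year; includes Feb 29, 1608) → Jan 29, 1609 (2369 left).
+365 (one year) → Jan 29, 1610 (2004 left).
+365 (one year) → Jan 29, 1611 (1639 left).
+365 (one year) → Jan 29, 1612 (1274 left).
+366 (one year; includes Feb 29, 1612) → Jan 29, 1613 (908 left).
+365 (one year) → Jan 29, 1614 (543 left).
+365 (one year) → Jan 29, 1615 (178 left).
Jan has 31 days: +3 → Feb 1, 1615 (175 left).
Feb has 28 days: +28 → Mar 1, 1615 (147 left).
Mar has 31 days: +31 → Apr 1, 1615 (116 left).
Apr has 30 days: +30 → May 1, 1615 (86 left).
May has 31 days: +31 → Jun 1, 1615 (55 left).
Jun has 30 days: +30 → Jul 1, 1615 (25 left).
+25 → Jul 26, 1615.

July 26, 1615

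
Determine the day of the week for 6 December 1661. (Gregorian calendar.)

Doomsday rule: the anchor day for the 1600s is Tuesday. For year 61: 61÷12 = 5 r 1, and 1÷4 = 0, so 5+1+0 = 6.
Tuesday + 6 ≡ Monday — that's 1661's doomsday.
In December the doomsday date is Dec 12.
Dec 6 is 6 days before Dec 12; 6 mod 7 = 6, so Monday − 6 = Tuesday.

Tuesday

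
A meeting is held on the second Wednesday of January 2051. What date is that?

January 11, 2051

January 1, 2051 is a Sunday.
The first Wednesday is therefore January 4 (3 days later).
The second Wednesday is 4 + 1×7 = January 11.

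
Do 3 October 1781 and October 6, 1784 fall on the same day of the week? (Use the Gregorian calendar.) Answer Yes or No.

Yes

From Oct 3, 1781 to Oct 6, 1784 is 1099 days.
1099 mod 7 = 0, so they are the same weekday.
(Oct 3, 1781 is a Wednesday; Oct 6, 1784 is a Wednesday.)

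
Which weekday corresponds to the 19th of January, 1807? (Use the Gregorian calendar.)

Doomsday rule: the anchor day for the 1800s is Friday. For year 07: 7÷12 = 0 r 7, and 7÷4 = 1, so 0+7+1 = 8.
Friday + 8 ≡ Saturday — that's 1807's doomsday.
In January the doomsday date is Jan 3 (1807 is not a leap year).
Jan 19 is 16 days after Jan 3; 16 mod 7 = 2, so Saturday + 2 = Monday.

Monday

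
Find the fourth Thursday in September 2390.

September 1, 2390 is a Saturday.
The first Thursday is therefore September 6 (5 days later).
The fourth Thursday is 6 + 3×7 = September 27.

September 27, 2390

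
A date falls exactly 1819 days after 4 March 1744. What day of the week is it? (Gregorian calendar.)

Tuesday

First find the weekday of Mar 4, 1744. Doomsday rule: the anchor day for the 1700s is Sunday. For year 44: 44÷12 = 3 r 8, and 8÷4 = 2, so 3+8+2 = 13.
Sunday + 13 ≡ Saturday — that's 1744's doomsday.
In March the doomsday date is Mar 14.
Mar 4 is 10 days before Mar 14; 10 mod 7 = 3, so Saturday − 3 = Wednesday.
1819 mod 7 = 6, so 1819 days after a Wednesday is Wednesday + 6 = Tuesday.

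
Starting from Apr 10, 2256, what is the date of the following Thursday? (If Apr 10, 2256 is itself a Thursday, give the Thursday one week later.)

April 17, 2256

Apr 10, 2256 is a Thursday.
From Thursday to the next Thursday is 7 days.
Apr 10, 2256 + 7 = Apr 17, 2256.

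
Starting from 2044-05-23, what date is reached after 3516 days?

+365 (one year) → May 23, 2045 (3151 left).
+365 (one year) → May 23, 2046 (2786 left).
+365 (one year) → May 23, 2047 (2421 left).
+366 (one year; includes Feb 29, 2048) → May 23, 2048 (2055 left).
+365 (one year) → May 23, 2049 (1690 left).
+365 (one year) → May 23, 2050 (1325 left).
+365 (one year) → May 23, 2051 (960 left).
+366 (one year; includes Feb 29, 2052) → May 23, 2052 (594 left).
+365 (one year) → May 23, 2053 (229 left).
May has 31 days: +9 → Jun 1, 2053 (220 left).
Jun has 30 days: +30 → Jul 1, 2053 (190 left).
Jul has 31 days: +31 → Aug 1, 2053 (159 left).
Aug has 31 days: +31 → Sep 1, 2053 (128 left).
Sep has 30 days: +30 → Oct 1, 2053 (98 left).
Oct has 31 days: +31 → Nov 1, 2053 (67 left).
Nov has 30 days: +30 → Dec 1, 2053 (37 left).
Dec has 31 days: +31 → Jan 1, 2054 (6 left).
+6 → Jan 7, 2054.

January 7, 2054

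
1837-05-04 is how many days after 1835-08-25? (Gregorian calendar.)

Aug 25, 1835 → Aug 25, 1836: 366 days (Feb 29, 1836 is in that span).
Aug 25, 1836 → Sep 25, 1836: 31 days (August has 31).
Sep 25, 1836 → Oct 25, 1836: 30 days (September has 30).
Oct 25, 1836 → Nov 25, 1836: 31 days (October has 31).
Nov 25, 1836 → Dec 25, 1836: 30 days (November has 30).
Dec 25, 1836 → Jan 25, 1837: 31 days (December has 31).
Jan 25, 1837 → Feb 25, 1837: 31 days (January has 31).
Feb 25, 1837 → Mar 25, 1837: 28 days (February has 28).
Mar 25, 1837 → Apr 25, 1837: 31 days (March has 31).
Apr 25, 1837 → May 4, 1837: 9 days.
Total: 618 days.

618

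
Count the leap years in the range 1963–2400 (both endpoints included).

107

Multiples of 4 in [1963,2400]: 110.
Of those, multiples of 100: 5 (not leap unless ÷400).
Multiples of 400: 2.
Leap years = 110 − 5 + 2 = 107.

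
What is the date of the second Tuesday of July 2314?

July 1, 2314 is a Wednesday.
The first Tuesday is therefore July 7 (6 days later).
The second Tuesday is 7 + 1×7 = July 14.

July 14, 2314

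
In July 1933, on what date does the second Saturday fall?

July 1, 1933 is a Saturday.
The first Saturday is therefore July 1 (same day).
The second Saturday is 1 + 1×7 = July 8.

July 8, 1933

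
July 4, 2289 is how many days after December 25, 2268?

7496

Dec 25, 2268 → Dec 25, 2269: 365 days.
Dec 25, 2269 → Dec 25, 2270: 365 days.
Dec 25, 2270 → Dec 25, 2271: 365 days.
Dec 25, 2271 → Dec 25, 2272: 366 days (Feb 29, 2272 is in that span).
Dec 25, 2272 → Dec 25, 2273: 365 days.
Dec 25, 2273 → Dec 25, 2274: 365 days.
Dec 25, 2274 → Dec 25, 2275: 365 days.
Dec 25, 2275 → Dec 25, 2276: 366 days (Feb 29, 2276 is in that span).
Dec 25, 2276 → Dec 25, 2277: 365 days.
Dec 25, 2277 → Dec 25, 2278: 365 days.
Dec 25, 2278 → Dec 25, 2279: 365 days.
Dec 25, 2279 → Dec 25, 2280: 366 days (Feb 29, 2280 is in that span).
Dec 25, 2280 → Dec 25, 2281: 365 days.
Dec 25, 2281 → Dec 25, 2282: 365 days.
Dec 25, 2282 → Dec 25, 2283: 365 days.
Dec 25, 2283 → Dec 25, 2284: 366 days (Feb 29, 2284 is in that span).
Dec 25, 2284 → Dec 25, 2285: 365 days.
Dec 25, 2285 → Dec 25, 2286: 365 days.
Dec 25, 2286 → Dec 25, 2287: 365 days.
Dec 25, 2287 → Dec 25, 2288: 366 days (Feb 29, 2288 is in that span).
Dec 25, 2288 → Jan 25, 2289: 31 days (December has 31).
Jan 25, 2289 → Feb 25, 2289: 31 days (January has 31).
Feb 25, 2289 → Mar 25, 2289: 28 days (February has 28).
Mar 25, 2289 → Apr 25, 2289: 31 days (March has 31).
Apr 25, 2289 → May 25, 2289: 30 days (April has 30).
May 25, 2289 → Jun 25, 2289: 31 days (May has 31).
Jun 25, 2289 → Jul 4, 2289: 9 days.
Total: 7496 days.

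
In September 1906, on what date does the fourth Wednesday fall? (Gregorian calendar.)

September 26, 1906

September 1, 1906 is a Saturday.
The first Wednesday is therefore September 5 (4 days later).
The fourth Wednesday is 5 + 3×7 = September 26.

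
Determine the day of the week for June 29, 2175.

Thursday

January 1, 2175 is a Sunday.
Jan 1, 2175 → Feb 1, 2175: 31 days (January has 31).
Feb 1, 2175 → Mar 1, 2175: 28 days (February has 28).
Mar 1, 2175 → Apr 1, 2175: 31 days (March has 31).
Apr 1, 2175 → May 1, 2175: 30 days (April has 30).
May 1, 2175 → Jun 1, 2175: 31 days (May has 31).
Jun 1, 2175 → Jun 29, 2175: 28 days.
Total: 179 days.
179 mod 7 = 4, so Sunday + 4 = Thursday.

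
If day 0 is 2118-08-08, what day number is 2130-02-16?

4210

Aug 8, 2118 → Aug 8, 2119: 365 days.
Aug 8, 2119 → Aug 8, 2120: 366 days (Feb 29, 2120 is in that span).
Aug 8, 2120 → Aug 8, 2121: 365 days.
Aug 8, 2121 → Aug 8, 2122: 365 days.
Aug 8, 2122 → Aug 8, 2123: 365 days.
Aug 8, 2123 → Aug 8, 2124: 366 days (Feb 29, 2124 is in that span).
Aug 8, 2124 → Aug 8, 2125: 365 days.
Aug 8, 2125 → Aug 8, 2126: 365 days.
Aug 8, 2126 → Aug 8, 2127: 365 days.
Aug 8, 2127 → Aug 8, 2128: 366 days (Feb 29, 2128 is in that span).
Aug 8, 2128 → Aug 8, 2129: 365 days.
Aug 8, 2129 → Sep 8, 2129: 31 days (August has 31).
Sep 8, 2129 → Oct 8, 2129: 30 days (September has 30).
Oct 8, 2129 → Nov 8, 2129: 31 days (October has 31).
Nov 8, 2129 → Dec 8, 2129: 30 days (November has 30).
Dec 8, 2129 → Jan 8, 2130: 31 days (December has 31).
Jan 8, 2130 → Feb 8, 2130: 31 days (January has 31).
Feb 8, 2130 → Feb 16, 2130: 8 days.
Total: 4210 days.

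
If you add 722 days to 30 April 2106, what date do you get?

April 21, 2108

+365 (one year) → Apr 30, 2107 (357 left).
Apr has 30 days: +1 → May 1, 2107 (356 left).
May has 31 days: +31 → Jun 1, 2107 (325 left).
Jun has 30 days: +30 → Jul 1, 2107 (295 left).
Jul has 31 days: +31 → Aug 1, 2107 (264 left).
Aug has 31 days: +31 → Sep 1, 2107 (233 left).
Sep has 30 days: +30 → Oct 1, 2107 (203 left).
Oct has 31 days: +31 → Nov 1, 2107 (172 left).
Nov has 30 days: +30 → Dec 1, 2107 (142 left).
Dec has 31 days: +31 → Jan 1, 2108 (111 left).
Jan has 31 days: +31 → Feb 1, 2108 (80 left).
Feb has 29 days: +29 → Mar 1, 2108 (51 left).
Mar has 31 days: +31 → Apr 1, 2108 (20 left).
+20 → Apr 21, 2108.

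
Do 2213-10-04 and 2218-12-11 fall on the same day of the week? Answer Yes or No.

No

From Oct 4, 2213 to Dec 11, 2218 is 1894 days.
1894 mod 7 = 4, so they are different weekdays.
(Oct 4, 2213 is a Monday; Dec 11, 2218 is a Friday.)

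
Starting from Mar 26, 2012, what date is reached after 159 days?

Mar has 31 days: +6 → Apr 1, 2012 (153 left).
Apr has 30 days: +30 → May 1, 2012 (123 left).
May has 31 days: +31 → Jun 1, 2012 (92 left).
Jun has 30 days: +30 → Jul 1, 2012 (62 left).
Jul has 31 days: +31 → Aug 1, 2012 (31 left).
Aug has 31 days: +31 → Sep 1, 2012 (0 left).

September 1, 2012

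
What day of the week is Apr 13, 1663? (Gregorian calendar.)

Friday

Doomsday rule: the anchor day for the 1600s is Tuesday. For year 63: 63÷12 = 5 r 3, and 3÷4 = 0, so 5+3+0 = 8.
Tuesday + 8 ≡ Wednesday — that's 1663's doomsday.
In April the doomsday date is Apr 4.
Apr 13 is 9 days after Apr 4; 9 mod 7 = 2, so Wednesday + 2 = Friday.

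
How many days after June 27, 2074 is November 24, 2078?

1611

Jun 27, 2074 → Jun 27, 2075: 365 days.
Jun 27, 2075 → Jun 27, 2076: 366 days (Feb 29, 2076 is in that span).
Jun 27, 2076 → Jun 27, 2077: 365 days.
Jun 27, 2077 → Jun 27, 2078: 365 days.
Jun 27, 2078 → Jul 27, 2078: 30 days (June has 30).
Jul 27, 2078 → Aug 27, 2078: 31 days (July has 31).
Aug 27, 2078 → Sep 27, 2078: 31 days (August has 31).
Sep 27, 2078 → Oct 27, 2078: 30 days (September has 30).
Oct 27, 2078 → Nov 24, 2078: 28 days.
Total: 1611 days.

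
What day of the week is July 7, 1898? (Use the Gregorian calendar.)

Doomsday rule: the anchor day for the 1800s is Friday. For year 98: 98÷12 = 8 r 2, and 2÷4 = 0, so 8+2+0 = 10.
Friday + 10 ≡ Monday — that's 1898's doomsday.
In July the doomsday date is Jul 11.
Jul 7 is 4 days before Jul 11; 4 mod 7 = 4, so Monday − 4 = Thursday.

Thursday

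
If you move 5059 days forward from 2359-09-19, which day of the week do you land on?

Thursday

First find the weekday of Sep 19, 2359. Doomsday rule: the anchor day for the 2300s is Wednesday. For year 59: 59÷12 = 4 r 11, and 11÷4 = 2, so 4+11+2 = 17.
Wednesday + 17 ≡ Saturday — that's 2359's doomsday.
In September the doomsday date is Sep 5.
Sep 19 is 14 days after Sep 5; 14 mod 7 = 0, so Saturday + 0 = Saturday.
5059 mod 7 = 5, so 5059 days after a Saturday is Saturday + 5 = Thursday.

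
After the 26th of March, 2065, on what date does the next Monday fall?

March 30, 2065

Mar 26, 2065 is a Thursday.
From Thursday to the next Monday is 4 days.
Mar 26, 2065 + 4 = Mar 30, 2065.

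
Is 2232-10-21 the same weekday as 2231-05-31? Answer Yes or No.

From May 31, 2231 to Oct 21, 2232 is 509 days.
509 mod 7 = 5, so they are different weekdays.
(May 31, 2231 is a Tuesday; Oct 21, 2232 is a Sunday.)

No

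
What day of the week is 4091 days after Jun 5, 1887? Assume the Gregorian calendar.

First find the weekday of Jun 5, 1887. Doomsday rule: the anchor day for the 1800s is Friday. For year 87: 87÷12 = 7 r 3, and 3÷4 = 0, so 7+3+0 = 10.
Friday + 10 ≡ Monday — that's 1887's doomsday.
In June the doomsday date is Jun 6.
Jun 5 is 1 day before Jun 6; 1 mod 7 = 1, so Monday − 1 = Sunday.
4091 mod 7 = 3, so 4091 days after a Sunday is Sunday + 3 = Wednesday.

Wednesday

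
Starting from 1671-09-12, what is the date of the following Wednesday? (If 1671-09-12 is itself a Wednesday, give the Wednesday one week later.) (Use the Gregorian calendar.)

September 16, 1671

Sep 12, 1671 is a Saturday.
From Saturday to the next Wednesday is 4 days.
Sep 12, 1671 + 4 = Sep 16, 1671.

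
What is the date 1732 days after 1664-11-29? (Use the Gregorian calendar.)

August 27, 1669

+365 (one year) → Nov 29, 1665 (1367 left).
+365 (one year) → Nov 29, 1666 (1002 left).
+365 (one year) → Nov 29, 1667 (637 left).
+366 (one year; includes Feb 29, 1668) → Nov 29, 1668 (271 left).
Nov has 30 days: +2 → Dec 1, 1668 (269 left).
Dec has 31 days: +31 → Jan 1, 1669 (238 left).
Jan has 31 days: +31 → Feb 1, 1669 (207 left).
Feb has 28 days: +28 → Mar 1, 1669 (179 left).
Mar has 31 days: +31 → Apr 1, 1669 (148 left).
Apr has 30 days: +30 → May 1, 1669 (118 left).
May has 31 days: +31 → Jun 1, 1669 (87 left).
Jun has 30 days: +30 → Jul 1, 1669 (57 left).
Jul has 31 days: +31 → Aug 1, 1669 (26 left).
+26 → Aug 27, 1669.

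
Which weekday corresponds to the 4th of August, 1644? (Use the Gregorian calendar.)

Thursday

Doomsday rule: the anchor day for the 1600s is Tuesday. For year 44: 44÷12 = 3 r 8, and 8÷4 = 2, so 3+8+2 = 13.
Tuesday + 13 ≡ Monday — that's 1644's doomsday.
In August the doomsday date is Aug 8.
Aug 4 is 4 days before Aug 8; 4 mod 7 = 4, so Monday − 4 = Thursday.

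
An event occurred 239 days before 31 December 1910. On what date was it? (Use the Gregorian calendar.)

May 6, 1910

−31 → Nov 30, 1910 (end of Nov, 30 days; 208 left).
−30 → Oct 31, 1910 (end of Oct, 31 days; 178 left).
−31 → Sep 30, 1910 (end of Sep, 30 days; 147 left).
−30 → Aug 31, 1910 (end of Aug, 31 days; 117 left).
−31 → Jul 31, 1910 (end of Jul, 31 days; 86 left).
−31 → Jun 30, 1910 (end of Jun, 30 days; 55 left).
−30 → May 31, 1910 (end of May, 31 days; 25 left).
−25 → May 6, 1910.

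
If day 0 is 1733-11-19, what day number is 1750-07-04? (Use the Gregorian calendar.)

Nov 19, 1733 → Nov 19, 1734: 365 days.
Nov 19, 1734 → Nov 19, 1735: 365 days.
Nov 19, 1735 → Nov 19, 1736: 366 days (Feb 29, 1736 is in that span).
Nov 19, 1736 → Nov 19, 1737: 365 days.
Nov 19, 1737 → Nov 19, 1738: 365 days.
Nov 19, 1738 → Nov 19, 1739: 365 days.
Nov 19, 1739 → Nov 19, 1740: 366 days (Feb 29, 1740 is in that span).
Nov 19, 1740 → Nov 19, 1741: 365 days.
Nov 19, 1741 → Nov 19, 1742: 365 days.
Nov 19, 1742 → Nov 19, 1743: 365 days.
Nov 19, 1743 → Nov 19, 1744: 366 days (Feb 29, 1744 is in that span).
Nov 19, 1744 → Nov 19, 1745: 365 days.
Nov 19, 1745 → Nov 19, 1746: 365 days.
Nov 19, 1746 → Nov 19, 1747: 365 days.
Nov 19, 1747 → Nov 19, 1748: 366 days (Feb 29, 1748 is in that span).
Nov 19, 1748 → Nov 19, 1749: 365 days.
Nov 19, 1749 → Dec 19, 1749: 30 days (November has 30).
Dec 19, 1749 → Jan 19, 1750: 31 days (December has 31).
Jan 19, 1750 → Feb 19, 1750: 31 days (January has 31).
Feb 19, 1750 → Mar 19, 1750: 28 days (February has 28).
Mar 19, 1750 → Apr 19, 1750: 31 days (March has 31).
Apr 19, 1750 → May 19, 1750: 30 days (April has 30).
May 19, 1750 → Jun 19, 1750: 31 days (May has 31).
Jun 19, 1750 → Jul 4, 1750: 15 days.
Total: 6071 days.

6071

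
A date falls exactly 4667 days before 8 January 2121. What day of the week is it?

Friday

First find the weekday of Jan 8, 2121. Doomsday rule: the anchor day for the 2100s is Sunday. For year 21: 21÷12 = 1 r 9, and 9÷4 = 2, so 1+9+2 = 12.
Sunday + 12 ≡ Friday — that's 2121's doomsday.
In January the doomsday date is Jan 3 (2121 is not a leap year).
Jan 8 is 5 days after Jan 3; 5 mod 7 = 5, so Friday + 5 = Wednesday.
4667 mod 7 = 5, so 4667 days before a Wednesday is Wednesday − 5 = Friday.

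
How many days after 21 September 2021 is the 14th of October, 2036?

5502

Sep 21, 2021 → Sep 21, 2022: 365 days.
Sep 21, 2022 → Sep 21, 2023: 365 days.
Sep 21, 2023 → Sep 21, 2024: 366 days (Feb 29, 2024 is in that span).
Sep 21, 2024 → Sep 21, 2025: 365 days.
Sep 21, 2025 → Sep 21, 2026: 365 days.
Sep 21, 2026 → Sep 21, 2027: 365 days.
Sep 21, 2027 → Sep 21, 2028: 366 days (Feb 29, 2028 is in that span).
Sep 21, 2028 → Sep 21, 2029: 365 days.
Sep 21, 2029 → Sep 21, 2030: 365 days.
Sep 21, 2030 → Sep 21, 2031: 365 days.
Sep 21, 2031 → Sep 21, 2032: 366 days (Feb 29, 2032 is in that span).
Sep 21, 2032 → Sep 21, 2033: 365 days.
Sep 21, 2033 → Sep 21, 2034: 365 days.
Sep 21, 2034 → Sep 21, 2035: 365 days.
Sep 21, 2035 → Oct 21, 2035: 30 days (September has 30).
Oct 21, 2035 → Nov 21, 2035: 31 days (October has 31).
Nov 21, 2035 → Dec 21, 2035: 30 days (November has 30).
Dec 21, 2035 → Jan 21, 2036: 31 days (December has 31).
Jan 21, 2036 → Feb 21, 2036: 31 days (January has 31).
Feb 21, 2036 → Mar 21, 2036: 29 days (February has 29).
Mar 21, 2036 → Apr 21, 2036: 31 days (March has 31).
Apr 21, 2036 → May 21, 2036: 30 days (April has 30).
May 21, 2036 → Jun 21, 2036: 31 days (May has 31).
Jun 21, 2036 → Jul 21, 2036: 30 days (June has 30).
Jul 21, 2036 → Aug 21, 2036: 31 days (July has 31).
Aug 21, 2036 → Sep 21, 2036: 31 days (August has 31).
Sep 21, 2036 → Oct 14, 2036: 23 days.
Total: 5502 days.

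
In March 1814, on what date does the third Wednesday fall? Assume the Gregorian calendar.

March 1, 1814 is a Tuesday.
The first Wednesday is therefore March 2 (1 days later).
The third Wednesday is 2 + 2×7 = March 16.

March 16, 1814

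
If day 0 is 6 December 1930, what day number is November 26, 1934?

Dec 6, 1930 → Dec 6, 1931: 365 days.
Dec 6, 1931 → Dec 6, 1932: 366 days (Feb 29, 1932 is in that span).
Dec 6, 1932 → Dec 6, 1933: 365 days.
Dec 6, 1933 → Jan 6, 1934: 31 days (December has 31).
Jan 6, 1934 → Feb 6, 1934: 31 days (January has 31).
Feb 6, 1934 → Mar 6, 1934: 28 days (February has 28).
Mar 6, 1934 → Apr 6, 1934: 31 days (March has 31).
Apr 6, 1934 → May 6, 1934: 30 days (April has 30).
May 6, 1934 → Jun 6, 1934: 31 days (May has 31).
Jun 6, 1934 → Jul 6, 1934: 30 days (June has 30).
Jul 6, 1934 → Aug 6, 1934: 31 days (July has 31).
Aug 6, 1934 → Sep 6, 1934: 31 days (August has 31).
Sep 6, 1934 → Oct 6, 1934: 30 days (September has 30).
Oct 6, 1934 → Nov 6, 1934: 31 days (October has 31).
Nov 6, 1934 → Nov 26, 1934: 20 days.
Total: 1451 days.

1451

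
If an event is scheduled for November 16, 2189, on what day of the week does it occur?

Monday

Doomsday rule: the anchor day for the 2100s is Sunday. For year 89: 89÷12 = 7 r 5, and 5÷4 = 1, so 7+5+1 = 13.
Sunday + 13 ≡ Saturday — that's 2189's doomsday.
In November the doomsday date is Nov 7.
Nov 16 is 9 days after Nov 7; 9 mod 7 = 2, so Saturday + 2 = Monday.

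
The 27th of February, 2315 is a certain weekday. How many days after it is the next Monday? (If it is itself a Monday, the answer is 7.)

2

Feb 27, 2315 is a Saturday.
From Saturday to the next Monday is 2 days.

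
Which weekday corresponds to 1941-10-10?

Friday

January 1, 1941 is a Wednesday.
Jan 1, 1941 → Feb 1, 1941: 31 days (January has 31).
Feb 1, 1941 → Mar 1, 1941: 28 days (February has 28).
Mar 1, 1941 → Apr 1, 1941: 31 days (March has 31).
Apr 1, 1941 → May 1, 1941: 30 days (April has 30).
May 1, 1941 → Jun 1, 1941: 31 days (May has 31).
Jun 1, 1941 → Jul 1, 1941: 30 days (June has 30).
Jul 1, 1941 → Aug 1, 1941: 31 days (July has 31).
Aug 1, 1941 → Sep 1, 1941: 31 days (August has 31).
Sep 1, 1941 → Oct 1, 1941: 30 days (September has 30).
Oct 1, 1941 → Oct 10, 1941: 9 days.
Total: 282 days.
282 mod 7 = 2, so Wednesday + 2 = Friday.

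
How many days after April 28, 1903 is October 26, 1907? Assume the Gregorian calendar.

1642

Apr 28, 1903 → Apr 28, 1904: 366 days (Feb 29, 1904 is in that span).
Apr 28, 1904 → Apr 28, 1905: 365 days.
Apr 28, 1905 → Apr 28, 1906: 365 days.
Apr 28, 1906 → Apr 28, 1907: 365 days.
Apr 28, 1907 → May 28, 1907: 30 days (April has 30).
May 28, 1907 → Jun 28, 1907: 31 days (May has 31).
Jun 28, 1907 → Jul 28, 1907: 30 days (June has 30).
Jul 28, 1907 → Aug 28, 1907: 31 days (July has 31).
Aug 28, 1907 → Sep 28, 1907: 31 days (August has 31).
Sep 28, 1907 → Oct 26, 1907: 28 days.
Total: 1642 days.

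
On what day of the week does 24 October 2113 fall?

Tuesday

January 1, 2113 is a Sunday.
Jan 1, 2113 → Feb 1, 2113: 31 days (January has 31).
Feb 1, 2113 → Mar 1, 2113: 28 days (February has 28).
Mar 1, 2113 → Apr 1, 2113: 31 days (March has 31).
Apr 1, 2113 → May 1, 2113: 30 days (April has 30).
May 1, 2113 → Jun 1, 2113: 31 days (May has 31).
Jun 1, 2113 → Jul 1, 2113: 30 days (June has 30).
Jul 1, 2113 → Aug 1, 2113: 31 days (July has 31).
Aug 1, 2113 → Sep 1, 2113: 31 days (August has 31).
Sep 1, 2113 → Oct 1, 2113: 30 days (September has 30).
Oct 1, 2113 → Oct 24, 2113: 23 days.
Total: 296 days.
296 mod 7 = 2, so Sunday + 2 = Tuesday.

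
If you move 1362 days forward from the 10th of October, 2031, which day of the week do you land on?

First find the weekday of Oct 10, 2031. Doomsday rule: the anchor day for the 2000s is Tuesday. For year 31: 31÷12 = 2 r 7, and 7÷4 = 1, so 2+7+1 = 10.
Tuesday + 10 ≡ Friday — that's 2031's doomsday.
In October the doomsday date is Oct 10.
Oct 10 is the doomsday itself: Friday.
1362 mod 7 = 4, so 1362 days after a Friday is Friday + 4 = Tuesday.

Tuesday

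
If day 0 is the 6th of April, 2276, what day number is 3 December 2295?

Apr 6, 2276 → Apr 6, 2277: 365 days.
Apr 6, 2277 → Apr 6, 2278: 365 days.
Apr 6, 2278 → Apr 6, 2279: 365 days.
Apr 6, 2279 → Apr 6, 2280: 366 days (Feb 29, 2280 is in that span).
Apr 6, 2280 → Apr 6, 2281: 365 days.
Apr 6, 2281 → Apr 6, 2282: 365 days.
Apr 6, 2282 → Apr 6, 2283: 365 days.
Apr 6, 2283 → Apr 6, 2284: 366 days (Feb 29, 2284 is in that span).
Apr 6, 2284 → Apr 6, 2285: 365 days.
Apr 6, 2285 → Apr 6, 2286: 365 days.
Apr 6, 2286 → Apr 6, 2287: 365 days.
Apr 6, 2287 → Apr 6, 2288: 366 days (Feb 29, 2288 is in that span).
Apr 6, 2288 → Apr 6, 2289: 365 days.
Apr 6, 2289 → Apr 6, 2290: 365 days.
Apr 6, 2290 → Apr 6, 2291: 365 days.
Apr 6, 2291 → Apr 6, 2292: 366 days (Feb 29, 2292 is in that span).
Apr 6, 2292 → Apr 6, 2293: 365 days.
Apr 6, 2293 → Apr 6, 2294: 365 days.
Apr 6, 2294 → Apr 6, 2295: 365 days.
Apr 6, 2295 → May 6, 2295: 30 days (April has 30).
May 6, 2295 → Jun 6, 2295: 31 days (May has 31).
Jun 6, 2295 → Jul 6, 2295: 30 days (June has 30).
Jul 6, 2295 → Aug 6, 2295: 31 days (July has 31).
Aug 6, 2295 → Sep 6, 2295: 31 days (August has 31).
Sep 6, 2295 → Oct 6, 2295: 30 days (September has 30).
Oct 6, 2295 → Nov 6, 2295: 31 days (October has 31).
Nov 6, 2295 → Dec 3, 2295: 27 days.
Total: 7180 days.

7180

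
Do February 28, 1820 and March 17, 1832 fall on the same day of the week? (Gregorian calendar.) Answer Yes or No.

From Feb 28, 1820 to Mar 17, 1832 is 4401 days.
4401 mod 7 = 5, so they are different weekdays.
(Feb 28, 1820 is a Monday; Mar 17, 1832 is a Saturday.)

No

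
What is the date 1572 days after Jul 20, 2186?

November 8, 2190

+365 (one year) → Jul 20, 2187 (1207 left).
+366 (one year; includes Feb 29, 2188) → Jul 20, 2188 (841 left).
+365 (one year) → Jul 20, 2189 (476 left).
+365 (one year) → Jul 20, 2190 (111 left).
Jul has 31 days: +12 → Aug 1, 2190 (99 left).
Aug has 31 days: +31 → Sep 1, 2190 (68 left).
Sep has 30 days: +30 → Oct 1, 2190 (38 left).
Oct has 31 days: +31 → Nov 1, 2190 (7 left).
+7 → Nov 8, 2190.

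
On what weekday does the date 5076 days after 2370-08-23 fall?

First find the weekday of Aug 23, 2370. Doomsday rule: the anchor day for the 2300s is Wednesday. For year 70: 70÷12 = 5 r 10, and 10÷4 = 2, so 5+10+2 = 17.
Wednesday + 17 ≡ Saturday — that's 2370's doomsday.
In August the doomsday date is Aug 8.
Aug 23 is 15 days after Aug 8; 15 mod 7 = 1, so Saturday + 1 = Sunday.
5076 mod 7 = 1, so 5076 days after a Sunday is Sunday + 1 = Monday.

Monday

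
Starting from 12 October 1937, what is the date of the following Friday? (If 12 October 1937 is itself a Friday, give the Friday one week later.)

Oct 12, 1937 is a Tuesday.
From Tuesday to the next Friday is 3 days.
Oct 12, 1937 + 3 = Oct 15, 1937.

October 15, 1937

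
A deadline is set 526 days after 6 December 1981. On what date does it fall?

May 16, 1983

+365 (one year) → Dec 6, 1982 (161 left).
Dec has 31 days: +26 → Jan 1, 1983 (135 left).
Jan has 31 days: +31 → Feb 1, 1983 (104 left).
Feb has 28 days: +28 → Mar 1, 1983 (76 left).
Mar has 31 days: +31 → Apr 1, 1983 (45 left).
Apr has 30 days: +30 → May 1, 1983 (15 left).
+15 → May 16, 1983.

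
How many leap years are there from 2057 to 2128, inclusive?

Multiples of 4 in [2057,2128]: 18.
Of those, multiples of 100: 1 (not leap unless ÷400).
Multiples of 400: 0.
Leap years = 18 − 1 + 0 = 17.

17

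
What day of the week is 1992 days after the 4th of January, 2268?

First find the weekday of Jan 4, 2268. Doomsday rule: the anchor day for the 2200s is Friday. For year 68: 68÷12 = 5 r 8, and 8÷4 = 2, so 5+8+2 = 15.
Friday + 15 ≡ Saturday — that's 2268's doomsday.
In January the doomsday date is Jan 4 (2268 is a leap year (divisible by 4)).
Jan 4 is the doomsday itself: Saturday.
1992 mod 7 = 4, so 1992 days after a Saturday is Saturday + 4 = Wednesday.

Wednesday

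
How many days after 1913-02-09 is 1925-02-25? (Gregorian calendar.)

4399

Feb 9, 1913 → Feb 9, 1914: 365 days.
Feb 9, 1914 → Feb 9, 1915: 365 days.
Feb 9, 1915 → Feb 9, 1916: 365 days.
Feb 9, 1916 → Feb 9, 1917: 366 days (Feb 29, 1916 is in that span).
Feb 9, 1917 → Feb 9, 1918: 365 days.
Feb 9, 1918 → Feb 9, 1919: 365 days.
Feb 9, 1919 → Feb 9, 1920: 365 days.
Feb 9, 1920 → Feb 9, 1921: 366 days (Feb 29, 1920 is in that span).
Feb 9, 1921 → Feb 9, 1922: 365 days.
Feb 9, 1922 → Feb 9, 1923: 365 days.
Feb 9, 1923 → Feb 9, 1924: 365 days.
Feb 9, 1924 → Mar 9, 1924: 29 days (February has 29).
Mar 9, 1924 → Apr 9, 1924: 31 days (March has 31).
Apr 9, 1924 → May 9, 1924: 30 days (April has 30).
May 9, 1924 → Jun 9, 1924: 31 days (May has 31).
Jun 9, 1924 → Jul 9, 1924: 30 days (June has 30).
Jul 9, 1924 → Aug 9, 1924: 31 days (July has 31).
Aug 9, 1924 → Sep 9, 1924: 31 days (August has 31).
Sep 9, 1924 → Oct 9, 1924: 30 days (September has 30).
Oct 9, 1924 → Nov 9, 1924: 31 days (October has 31).
Nov 9, 1924 → Dec 9, 1924: 30 days (November has 30).
Dec 9, 1924 → Jan 9, 1925: 31 days (December has 31).
Jan 9, 1925 → Feb 9, 1925: 31 days (January has 31).
Feb 9, 1925 → Feb 25, 1925: 16 days.
Total: 4399 days.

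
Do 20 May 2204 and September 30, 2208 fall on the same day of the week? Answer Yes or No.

From May 20, 2204 to Sep 30, 2208 is 1594 days.
1594 mod 7 = 5, so they are different weekdays.
(May 20, 2204 is a Sunday; Sep 30, 2208 is a Friday.)

No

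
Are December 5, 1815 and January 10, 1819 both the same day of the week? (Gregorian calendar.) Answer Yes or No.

From Dec 5, 1815 to Jan 10, 1819 is 1132 days.
1132 mod 7 = 5, so they are different weekdays.
(Dec 5, 1815 is a Tuesday; Jan 10, 1819 is a Sunday.)

No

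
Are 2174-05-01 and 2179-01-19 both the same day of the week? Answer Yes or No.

No

From May 1, 2174 to Jan 19, 2179 is 1724 days.
1724 mod 7 = 2, so they are different weekdays.
(May 1, 2174 is a Sunday; Jan 19, 2179 is a Tuesday.)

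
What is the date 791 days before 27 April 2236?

−366 (one year; includes Feb 29, 2236) → Apr 27, 2235 (425 left).
−365 (one year) → Apr 27, 2234 (60 left).
−27 → Mar 31, 2234 (end of Mar, 31 days; 33 left).
−31 → Feb 28, 2234 (end of Feb, 28 days; 2 left).
−2 → Feb 26, 2234.

February 26, 2234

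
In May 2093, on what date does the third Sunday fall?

May 17, 2093

May 1, 2093 is a Friday.
The first Sunday is therefore May 3 (2 days later).
The third Sunday is 3 + 2×7 = May 17.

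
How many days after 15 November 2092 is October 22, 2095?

Nov 15, 2092 → Nov 15, 2093: 365 days.
Nov 15, 2093 → Nov 15, 2094: 365 days.
Nov 15, 2094 → Dec 15, 2094: 30 days (November has 30).
Dec 15, 2094 → Jan 15, 2095: 31 days (December has 31).
Jan 15, 2095 → Feb 15, 2095: 31 days (January has 31).
Feb 15, 2095 → Mar 15, 2095: 28 days (February has 28).
Mar 15, 2095 → Apr 15, 2095: 31 days (March has 31).
Apr 15, 2095 → May 15, 2095: 30 days (April has 30).
May 15, 2095 → Jun 15, 2095: 31 days (May has 31).
Jun 15, 2095 → Jul 15, 2095: 30 days (June has 30).
Jul 15, 2095 → Aug 15, 2095: 31 days (July has 31).
Aug 15, 2095 → Sep 15, 2095: 31 days (August has 31).
Sep 15, 2095 → Oct 15, 2095: 30 days (September has 30).
Oct 15, 2095 → Oct 22, 2095: 7 days.
Total: 1071 days.

1071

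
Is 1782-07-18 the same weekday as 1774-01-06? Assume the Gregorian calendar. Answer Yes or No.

From Jan 6, 1774 to Jul 18, 1782 is 3115 days.
3115 mod 7 = 0, so they are the same weekday.
(Jan 6, 1774 is a Thursday; Jul 18, 1782 is a Thursday.)

Yes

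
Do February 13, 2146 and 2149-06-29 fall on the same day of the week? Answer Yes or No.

Yes

From Feb 13, 2146 to Jun 29, 2149 is 1232 days.
1232 mod 7 = 0, so they are the same weekday.
(Feb 13, 2146 is a Sunday; Jun 29, 2149 is a Sunday.)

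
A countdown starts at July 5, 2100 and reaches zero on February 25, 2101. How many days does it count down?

Jul 5, 2100 → Aug 5, 2100: 31 days (July has 31).
Aug 5, 2100 → Sep 5, 2100: 31 days (August has 31).
Sep 5, 2100 → Oct 5, 2100: 30 days (September has 30).
Oct 5, 2100 → Nov 5, 2100: 31 days (October has 31).
Nov 5, 2100 → Dec 5, 2100: 30 days (November has 30).
Dec 5, 2100 → Jan 5, 2101: 31 days (December has 31).
Jan 5, 2101 → Feb 5, 2101: 31 days (January has 31).
Feb 5, 2101 → Feb 25, 2101: 20 days.
Total: 235 days.

235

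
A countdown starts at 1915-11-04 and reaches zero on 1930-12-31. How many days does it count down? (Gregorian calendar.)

Nov 4, 1915 → Nov 4, 1916: 366 days (Feb 29, 1916 is in that span).
Nov 4, 1916 → Nov 4, 1917: 365 days.
Nov 4, 1917 → Nov 4, 1918: 365 days.
Nov 4, 1918 → Nov 4, 1919: 365 days.
Nov 4, 1919 → Nov 4, 1920: 366 days (Feb 29, 1920 is in that span).
Nov 4, 1920 → Nov 4, 1921: 365 days.
Nov 4, 1921 → Nov 4, 1922: 365 days.
Nov 4, 1922 → Nov 4, 1923: 365 days.
Nov 4, 1923 → Nov 4, 1924: 366 days (Feb 29, 1924 is in that span).
Nov 4, 1924 → Nov 4, 1925: 365 days.
Nov 4, 1925 → Nov 4, 1926: 365 days.
Nov 4, 1926 → Nov 4, 1927: 365 days.
Nov 4, 1927 → Nov 4, 1928: 366 days (Feb 29, 1928 is in that span).
Nov 4, 1928 → Nov 4, 1929: 365 days.
Nov 4, 1929 → Nov 4, 1930: 365 days.
Nov 4, 1930 → Dec 4, 1930: 30 days (November has 30).
Dec 4, 1930 → Dec 31, 1930: 27 days.
Total: 5536 days.

5536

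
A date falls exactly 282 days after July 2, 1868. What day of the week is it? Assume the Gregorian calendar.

Saturday

First find the weekday of Jul 2, 1868. Doomsday rule: the anchor day for the 1800s is Friday. For year 68: 68÷12 = 5 r 8, and 8÷4 = 2, so 5+8+2 = 15.
Friday + 15 ≡ Saturday — that's 1868's doomsday.
In July the doomsday date is Jul 11.
Jul 2 is 9 days before Jul 11; 9 mod 7 = 2, so Saturday − 2 = Thursday.
282 mod 7 = 2, so 282 days after a Thursday is Thursday + 2 = Saturday.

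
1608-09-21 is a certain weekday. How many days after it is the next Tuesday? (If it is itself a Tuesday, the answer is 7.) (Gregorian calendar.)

Sep 21, 1608 is a Sunday.
From Sunday to the next Tuesday is 2 days.

2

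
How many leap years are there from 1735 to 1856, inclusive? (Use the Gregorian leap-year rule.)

30

Multiples of 4 in [1735,1856]: 31.
Of those, multiples of 100: 1 (not leap unless ÷400).
Multiples of 400: 0.
Leap years = 31 − 1 + 0 = 30.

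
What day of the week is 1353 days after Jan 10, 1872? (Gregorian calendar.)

Friday

First find the weekday of Jan 10, 1872. Doomsday rule: the anchor day for the 1800s is Friday. For year 72: 72÷12 = 6 r 0, and 0÷4 = 0, so 6+0+0 = 6.
Friday + 6 ≡ Thursday — that's 1872's doomsday.
In January the doomsday date is Jan 4 (1872 is a leap year (divisible by 4)).
Jan 10 is 6 days after Jan 4; 6 mod 7 = 6, so Thursday + 6 = Wednesday.
1353 mod 7 = 2, so 1353 days after a Wednesday is Wednesday + 2 = Friday.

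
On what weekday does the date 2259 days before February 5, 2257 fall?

First find the weekday of Feb 5, 2257. Doomsday rule: the anchor day for the 2200s is Friday. For year 57: 57÷12 = 4 r 9, and 9÷4 = 2, so 4+9+2 = 15.
Friday + 15 ≡ Saturday — that's 2257's doomsday.
In February the doomsday date is Feb 28 (2257 is not a leap year).
Feb 5 is 23 days before Feb 28; 23 mod 7 = 2, so Saturday − 2 = Thursday.
2259 mod 7 = 5, so 2259 days before a Thursday is Thursday − 5 = Saturday.

Saturday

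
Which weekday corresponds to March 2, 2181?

Friday

January 1, 2181 is a Monday.
Jan 1, 2181 → Feb 1, 2181: 31 days (January has 31).
Feb 1, 2181 → Mar 1, 2181: 28 days (February has 28).
Mar 1, 2181 → Mar 2, 2181: 1 days.
Total: 60 days.
60 mod 7 = 4, so Monday + 4 = Friday.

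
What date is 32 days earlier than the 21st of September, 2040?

August 20, 2040

−21 → Aug 31, 2040 (end of Aug, 31 days; 11 left).
−11 → Aug 20, 2040.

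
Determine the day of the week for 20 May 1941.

January 1, 1941 is a Wednesday.
Jan 1, 1941 → Feb 1, 1941: 31 days (January has 31).
Feb 1, 1941 → Mar 1, 1941: 28 days (February has 28).
Mar 1, 1941 → Apr 1, 1941: 31 days (March has 31).
Apr 1, 1941 → May 1, 1941: 30 days (April has 30).
May 1, 1941 → May 20, 1941: 19 days.
Total: 139 days.
139 mod 7 = 6, so Wednesday + 6 = Tuesday.

Tuesday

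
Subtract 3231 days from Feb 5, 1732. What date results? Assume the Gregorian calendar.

−365 (one year) → Feb 5, 1731 (2866 left).
−365 (one year) → Feb 5, 1730 (2501 left).
−365 (one year) → Feb 5, 1729 (2136 left).
−366 (one year; includes Feb 29, 1728) → Feb 5, 1728 (1770 left).
−365 (one year) → Feb 5, 1727 (1405 left).
−365 (one year) → Feb 5, 1726 (1040 left).
−365 (one year) → Feb 5, 1725 (675 left).
−366 (one year; includes Feb 29, 1724) → Feb 5, 1724 (309 left).
−5 → Jan 31, 1724 (end of Jan, 31 days; 304 left).
−31 → Dec 31, 1723 (end of Dec, 31 days; 273 left).
−31 → Nov 30, 1723 (end of Nov, 30 days; 242 left).
−30 → Oct 31, 1723 (end of Oct, 31 days; 212 left).
−31 → Sep 30, 1723 (end of Sep, 30 days; 181 left).
−30 → Aug 31, 1723 (end of Aug, 31 days; 151 left).
−31 → Jul 31, 1723 (end of Jul, 31 days; 120 left).
−31 → Jun 30, 1723 (end of Jun, 30 days; 89 left).
−30 → May 31, 1723 (end of May, 31 days; 59 left).
−31 → Apr 30, 1723 (end of Apr, 30 days; 28 left).
−28 → Apr 2, 1723.

April 2, 1723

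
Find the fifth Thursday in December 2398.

December 31, 2398

December 1, 2398 is a Tuesday.
The first Thursday is therefore December 3 (2 days later).
The fifth Thursday is 3 + 4×7 = December 31.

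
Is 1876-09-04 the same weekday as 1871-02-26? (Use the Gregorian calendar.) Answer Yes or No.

No

From Feb 26, 1871 to Sep 4, 1876 is 2017 days.
2017 mod 7 = 1, so they are different weekdays.
(Feb 26, 1871 is a Sunday; Sep 4, 1876 is a Monday.)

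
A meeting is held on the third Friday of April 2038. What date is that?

April 16, 2038

April 1, 2038 is a Thursday.
The first Friday is therefore April 2 (1 days later).
The third Friday is 2 + 2×7 = April 16.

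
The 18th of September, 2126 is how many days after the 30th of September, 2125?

353

Sep 30, 2125 → Oct 30, 2125: 30 days (September has 30).
Oct 30, 2125 → Nov 30, 2125: 31 days (October has 31).
Nov 30, 2125 → Dec 30, 2125: 30 days (November has 30).
Dec 30, 2125 → Jan 30, 2126: 31 days (December has 31).
Jan 30, 2126 → Feb 28, 2126: 29 days (January has 31).
Feb 28, 2126 → Mar 28, 2126: 28 days (February has 28).
Mar 28, 2126 → Apr 28, 2126: 31 days (March has 31).
Apr 28, 2126 → May 28, 2126: 30 days (April has 30).
May 28, 2126 → Jun 28, 2126: 31 days (May has 31).
Jun 28, 2126 → Jul 28, 2126: 30 days (June has 30).
Jul 28, 2126 → Aug 28, 2126: 31 days (July has 31).
Aug 28, 2126 → Sep 18, 2126: 21 days.
Total: 353 days.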